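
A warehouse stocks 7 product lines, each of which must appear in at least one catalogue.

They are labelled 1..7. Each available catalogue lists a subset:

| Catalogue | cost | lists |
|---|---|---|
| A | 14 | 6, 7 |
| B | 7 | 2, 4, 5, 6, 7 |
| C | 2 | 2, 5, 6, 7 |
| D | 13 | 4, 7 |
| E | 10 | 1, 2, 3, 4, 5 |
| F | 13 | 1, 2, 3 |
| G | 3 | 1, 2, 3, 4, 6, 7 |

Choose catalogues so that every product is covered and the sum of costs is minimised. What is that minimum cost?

5

C, G together cover every product (C ∪ G = {1, 2, 3, 4, 5, 6, 7}); total cost 2 + 3 = 5.
No covering selection has total cost below 5.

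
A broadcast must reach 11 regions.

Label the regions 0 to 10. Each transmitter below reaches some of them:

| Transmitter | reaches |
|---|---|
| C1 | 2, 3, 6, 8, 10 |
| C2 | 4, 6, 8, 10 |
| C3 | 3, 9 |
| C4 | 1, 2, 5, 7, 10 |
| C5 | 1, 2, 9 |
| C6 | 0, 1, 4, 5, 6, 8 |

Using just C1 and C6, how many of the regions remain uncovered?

Union of C1, C6 = {0, 1, 2, 3, 4, 5, 6, 8, 10}.
Not covered: 7, 9 — 2 regions.

2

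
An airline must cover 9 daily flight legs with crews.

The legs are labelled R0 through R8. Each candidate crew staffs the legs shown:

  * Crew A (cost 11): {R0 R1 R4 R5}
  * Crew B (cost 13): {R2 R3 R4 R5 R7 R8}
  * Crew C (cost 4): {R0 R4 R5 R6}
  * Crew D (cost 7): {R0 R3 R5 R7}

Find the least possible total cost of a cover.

28

A, B, C together cover every leg (A ∪ B ∪ C = {R0, R1, R2, R3, R4, R5, R6, R7, R8}); total cost 11 + 13 + 4 = 28.
No covering selection has total cost below 28.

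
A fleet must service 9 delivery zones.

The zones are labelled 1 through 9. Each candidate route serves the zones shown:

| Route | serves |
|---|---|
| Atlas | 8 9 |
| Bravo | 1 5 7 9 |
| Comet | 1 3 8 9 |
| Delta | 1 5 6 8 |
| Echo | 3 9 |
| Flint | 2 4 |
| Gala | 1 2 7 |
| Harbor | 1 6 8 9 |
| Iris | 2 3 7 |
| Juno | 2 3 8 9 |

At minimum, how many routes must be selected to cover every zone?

Bravo and Delta and Flint and Iris together: Bravo ∪ Delta ∪ Flint ∪ Iris = {1, 2, 3, 4, 5, 6, 7, 8, 9} — every zone is covered.
No 3 of the 10 routes cover everything (all 120 combinations miss at least one zone), so 4 is optimal.

4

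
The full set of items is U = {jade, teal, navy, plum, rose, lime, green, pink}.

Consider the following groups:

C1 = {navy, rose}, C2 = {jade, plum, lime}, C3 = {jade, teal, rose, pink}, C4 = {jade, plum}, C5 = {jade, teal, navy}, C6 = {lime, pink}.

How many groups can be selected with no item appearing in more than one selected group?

C1, C4, C6 are pairwise disjoint (C1={navy,rose}; C4={jade,plum}; C6={lime,pink}).
Every remaining group overlaps one of these, and no 4 of the listed groups are pairwise disjoint, so 3 is the maximum.

3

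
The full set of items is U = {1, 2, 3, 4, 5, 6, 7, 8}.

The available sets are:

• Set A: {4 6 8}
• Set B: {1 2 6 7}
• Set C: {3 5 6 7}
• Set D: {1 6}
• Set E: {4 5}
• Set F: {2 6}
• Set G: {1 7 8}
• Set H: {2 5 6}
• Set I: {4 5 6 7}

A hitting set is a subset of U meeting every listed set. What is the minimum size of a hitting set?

Take T = {5, 6, 7}. Each listed set contains at least one of these, so T is a hitting set of size 3.
The sets E, F, G are pairwise disjoint, so any hitting set needs a separate item for each — at least 3. Hence 3 is optimal.

3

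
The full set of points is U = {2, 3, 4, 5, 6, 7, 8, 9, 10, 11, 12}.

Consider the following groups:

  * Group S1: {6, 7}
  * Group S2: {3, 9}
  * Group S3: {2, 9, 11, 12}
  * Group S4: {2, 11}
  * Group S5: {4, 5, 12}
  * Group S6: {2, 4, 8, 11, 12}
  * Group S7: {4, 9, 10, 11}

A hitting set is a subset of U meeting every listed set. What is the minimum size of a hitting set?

The 4 points {3, 4, 6, 11} hit every group.
The groups S1, S2, S4, S5 are pairwise disjoint, so any hitting set needs a separate point for each — at least 4. Hence 4 is optimal.

4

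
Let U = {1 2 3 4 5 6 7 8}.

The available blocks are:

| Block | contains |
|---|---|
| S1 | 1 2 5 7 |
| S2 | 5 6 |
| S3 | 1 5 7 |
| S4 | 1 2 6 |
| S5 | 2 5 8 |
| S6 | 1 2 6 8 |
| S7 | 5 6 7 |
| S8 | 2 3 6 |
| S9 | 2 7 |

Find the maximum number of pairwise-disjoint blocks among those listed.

S2, S9 are pairwise disjoint (S2={5,6}; S9={2,7}).
Every remaining block overlaps one of these, and no 3 of the listed blocks are pairwise disjoint, so 2 is the maximum.

2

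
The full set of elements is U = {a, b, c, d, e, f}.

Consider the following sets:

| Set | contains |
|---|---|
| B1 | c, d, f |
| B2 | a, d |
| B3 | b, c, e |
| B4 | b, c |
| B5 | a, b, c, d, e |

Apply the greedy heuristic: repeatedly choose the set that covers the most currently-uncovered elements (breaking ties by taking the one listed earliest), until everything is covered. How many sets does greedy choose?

2

Greedy: pick B5 (covers 5 new) → pick B1 (covers 1 new). Total picks: 2.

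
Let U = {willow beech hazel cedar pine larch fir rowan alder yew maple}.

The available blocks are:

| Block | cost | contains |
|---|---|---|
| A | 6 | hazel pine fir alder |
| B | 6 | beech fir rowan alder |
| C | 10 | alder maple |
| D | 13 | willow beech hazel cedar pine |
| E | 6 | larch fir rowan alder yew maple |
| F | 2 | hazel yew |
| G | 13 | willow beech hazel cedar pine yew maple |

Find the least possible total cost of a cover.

19

E, G together cover every point (E ∪ G = {willow, beech, hazel, cedar, pine, larch, fir, rowan, alder, yew, maple}); total cost 6 + 13 = 19.
The greedy pick E, F, D costs 21; no covering selection beats 19.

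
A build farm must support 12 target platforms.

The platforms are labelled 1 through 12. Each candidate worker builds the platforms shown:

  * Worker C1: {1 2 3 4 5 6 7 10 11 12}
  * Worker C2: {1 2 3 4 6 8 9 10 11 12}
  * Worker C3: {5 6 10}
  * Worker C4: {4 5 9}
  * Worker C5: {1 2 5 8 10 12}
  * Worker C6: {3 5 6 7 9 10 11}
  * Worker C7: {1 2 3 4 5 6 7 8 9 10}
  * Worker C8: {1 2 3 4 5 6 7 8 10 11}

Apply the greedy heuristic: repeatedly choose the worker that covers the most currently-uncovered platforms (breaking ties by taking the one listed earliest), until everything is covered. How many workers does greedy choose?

Greedy: pick C1 (covers 10 new) → pick C2 (covers 2 new). Total picks: 2.

2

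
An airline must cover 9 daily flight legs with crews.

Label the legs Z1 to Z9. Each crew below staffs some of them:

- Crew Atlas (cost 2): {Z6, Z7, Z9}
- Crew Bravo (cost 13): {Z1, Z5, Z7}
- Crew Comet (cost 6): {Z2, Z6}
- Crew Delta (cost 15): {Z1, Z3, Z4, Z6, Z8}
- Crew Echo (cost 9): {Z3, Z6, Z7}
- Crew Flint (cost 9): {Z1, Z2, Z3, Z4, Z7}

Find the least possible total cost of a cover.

Atlas, Bravo, Comet, Delta together cover every leg (Atlas ∪ Bravo ∪ Comet ∪ Delta = {Z1, Z2, Z3, Z4, Z5, Z6, Z7, Z8, Z9}); total cost 2 + 13 + 6 + 15 = 36.
The greedy pick Atlas, Flint, Bravo, Delta costs 39; no covering selection beats 36.

36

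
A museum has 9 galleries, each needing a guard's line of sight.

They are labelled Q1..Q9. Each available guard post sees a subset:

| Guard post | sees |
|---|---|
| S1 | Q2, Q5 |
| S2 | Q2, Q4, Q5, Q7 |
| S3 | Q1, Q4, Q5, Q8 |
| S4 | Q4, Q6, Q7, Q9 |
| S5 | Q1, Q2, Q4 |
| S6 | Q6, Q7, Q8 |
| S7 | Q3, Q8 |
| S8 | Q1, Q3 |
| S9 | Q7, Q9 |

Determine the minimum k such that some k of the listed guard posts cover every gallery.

4

S1 and S3 and S4 and S7 together: S1 ∪ S3 ∪ S4 ∪ S7 = {Q1, Q2, Q3, Q4, Q5, Q6, Q7, Q8, Q9} — every gallery is covered.
No 3 of the 9 guard posts cover everything (all 84 combinations miss at least one gallery), so 4 is optimal.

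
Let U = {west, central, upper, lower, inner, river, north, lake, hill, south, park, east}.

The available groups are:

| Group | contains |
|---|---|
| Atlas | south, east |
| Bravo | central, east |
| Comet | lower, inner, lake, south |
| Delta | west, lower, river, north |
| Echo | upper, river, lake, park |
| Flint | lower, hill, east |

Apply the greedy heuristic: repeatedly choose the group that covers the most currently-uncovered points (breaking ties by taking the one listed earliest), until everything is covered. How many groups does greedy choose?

5

Greedy: pick Comet (covers 4 new) → pick Delta (covers 3 new) → pick Bravo (covers 2 new) → pick Echo (covers 2 new) → pick Flint (covers 1 new). Total picks: 5.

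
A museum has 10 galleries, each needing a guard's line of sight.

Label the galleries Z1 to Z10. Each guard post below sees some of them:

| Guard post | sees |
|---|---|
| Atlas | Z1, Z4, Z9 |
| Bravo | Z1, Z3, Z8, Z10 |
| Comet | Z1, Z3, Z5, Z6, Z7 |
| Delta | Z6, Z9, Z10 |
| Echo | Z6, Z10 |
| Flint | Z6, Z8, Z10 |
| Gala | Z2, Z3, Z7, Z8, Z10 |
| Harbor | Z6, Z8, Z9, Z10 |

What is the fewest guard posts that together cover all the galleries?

Atlas and Comet and Gala together: Atlas ∪ Comet ∪ Gala = {Z1, Z2, Z3, Z4, Z5, Z6, Z7, Z8, Z9, Z10} — every gallery is covered.
Only Gala contains Z2, so Gala is forced; the remaining 5 galleries need at least 2 more guard posts (each remaining guard post adds at most 3) — so at least 3 guard posts are needed, and 3 is optimal.

3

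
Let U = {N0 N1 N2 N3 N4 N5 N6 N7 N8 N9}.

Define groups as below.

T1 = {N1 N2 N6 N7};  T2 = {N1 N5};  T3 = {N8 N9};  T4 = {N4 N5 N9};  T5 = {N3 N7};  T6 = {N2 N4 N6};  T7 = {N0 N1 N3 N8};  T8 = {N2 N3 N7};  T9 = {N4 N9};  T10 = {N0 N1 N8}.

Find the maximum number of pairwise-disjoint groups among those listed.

T2, T3, T5, T6 are pairwise disjoint (T2={N1,N5}; T3={N8,N9}; T5={N3,N7}; T6={N2,N4,N6}).
Every remaining group overlaps one of these, and no 5 of the listed groups are pairwise disjoint, so 4 is the maximum.

4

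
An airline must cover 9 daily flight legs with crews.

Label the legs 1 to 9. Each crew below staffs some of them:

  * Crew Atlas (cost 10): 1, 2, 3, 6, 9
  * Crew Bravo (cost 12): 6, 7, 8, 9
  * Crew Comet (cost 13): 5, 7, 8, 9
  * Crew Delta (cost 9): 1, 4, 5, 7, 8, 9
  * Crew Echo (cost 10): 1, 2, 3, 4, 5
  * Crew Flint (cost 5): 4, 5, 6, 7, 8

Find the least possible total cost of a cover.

15

Atlas, Flint together cover every leg (Atlas ∪ Flint = {1, 2, 3, 4, 5, 6, 7, 8, 9}); total cost 10 + 5 = 15.
No covering selection has total cost below 15.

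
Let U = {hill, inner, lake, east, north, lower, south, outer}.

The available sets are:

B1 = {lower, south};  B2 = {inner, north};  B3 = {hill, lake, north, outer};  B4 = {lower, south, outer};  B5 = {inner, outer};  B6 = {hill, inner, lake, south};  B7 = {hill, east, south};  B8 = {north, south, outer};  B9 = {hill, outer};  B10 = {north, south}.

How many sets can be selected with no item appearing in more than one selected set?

B1, B2, B9 are pairwise disjoint (B1={lower,south}; B2={inner,north}; B9={hill,outer}).
Every remaining set overlaps one of these, and no 4 of the listed sets are pairwise disjoint, so 3 is the maximum.

3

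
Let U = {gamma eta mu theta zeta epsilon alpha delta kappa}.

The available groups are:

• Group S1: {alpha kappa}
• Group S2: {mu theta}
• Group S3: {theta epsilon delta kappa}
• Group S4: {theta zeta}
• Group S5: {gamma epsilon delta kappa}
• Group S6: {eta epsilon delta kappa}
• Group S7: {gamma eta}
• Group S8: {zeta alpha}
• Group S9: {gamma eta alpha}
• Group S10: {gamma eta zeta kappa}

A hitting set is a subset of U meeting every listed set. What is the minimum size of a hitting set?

4

H = {eta, theta, alpha, kappa} meets every group (each contains at least one member of H), and |H| = 4.
No choice of 3 points meets every group, so 4 is the minimum.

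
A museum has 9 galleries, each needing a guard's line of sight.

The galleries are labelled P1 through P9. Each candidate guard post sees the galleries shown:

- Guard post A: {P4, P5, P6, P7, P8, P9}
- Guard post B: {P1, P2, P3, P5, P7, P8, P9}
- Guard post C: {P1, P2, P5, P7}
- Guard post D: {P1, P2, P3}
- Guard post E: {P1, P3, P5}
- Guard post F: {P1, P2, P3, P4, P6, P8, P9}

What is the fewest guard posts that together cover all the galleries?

B and F together: B ∪ F = {P1, P2, P3, P4, P5, P6, P7, P8, P9} — every gallery is covered.
No single guard post has all 9 galleries (the largest, B, has 7), so 2 is optimal.

2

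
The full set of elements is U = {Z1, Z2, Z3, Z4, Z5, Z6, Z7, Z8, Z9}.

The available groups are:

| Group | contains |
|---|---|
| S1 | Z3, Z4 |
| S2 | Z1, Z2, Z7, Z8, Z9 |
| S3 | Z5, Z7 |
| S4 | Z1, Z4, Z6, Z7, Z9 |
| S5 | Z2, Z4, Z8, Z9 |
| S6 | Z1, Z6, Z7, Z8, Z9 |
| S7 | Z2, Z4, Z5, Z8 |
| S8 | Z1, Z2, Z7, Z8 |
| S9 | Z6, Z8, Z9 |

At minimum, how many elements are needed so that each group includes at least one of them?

3

Take H = {Z4, Z6, Z7}. Each listed group contains at least one of these, so H is a hitting set of size 3.
The groups S1, S3, S9 are pairwise disjoint, so any hitting set needs a separate element for each — at least 3. Hence 3 is optimal.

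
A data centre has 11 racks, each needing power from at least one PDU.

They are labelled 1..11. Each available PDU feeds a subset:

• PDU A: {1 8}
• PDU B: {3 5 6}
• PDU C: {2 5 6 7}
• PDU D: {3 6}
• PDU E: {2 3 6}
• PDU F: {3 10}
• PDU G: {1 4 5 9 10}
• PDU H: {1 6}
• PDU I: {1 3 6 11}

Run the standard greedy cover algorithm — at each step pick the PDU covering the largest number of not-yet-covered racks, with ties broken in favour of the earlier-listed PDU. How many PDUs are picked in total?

Greedy: pick G (covers 5 new) → pick C (covers 3 new) → pick I (covers 2 new) → pick A (covers 1 new). Total picks: 4.

4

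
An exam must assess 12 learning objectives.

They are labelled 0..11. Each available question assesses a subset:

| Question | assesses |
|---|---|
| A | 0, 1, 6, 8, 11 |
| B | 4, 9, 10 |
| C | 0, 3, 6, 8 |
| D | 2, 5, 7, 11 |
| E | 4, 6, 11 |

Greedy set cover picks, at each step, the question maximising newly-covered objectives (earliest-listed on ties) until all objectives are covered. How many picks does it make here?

Greedy: pick A (covers 5 new) → pick B (covers 3 new) → pick D (covers 3 new) → pick C (covers 1 new). Total picks: 4.

4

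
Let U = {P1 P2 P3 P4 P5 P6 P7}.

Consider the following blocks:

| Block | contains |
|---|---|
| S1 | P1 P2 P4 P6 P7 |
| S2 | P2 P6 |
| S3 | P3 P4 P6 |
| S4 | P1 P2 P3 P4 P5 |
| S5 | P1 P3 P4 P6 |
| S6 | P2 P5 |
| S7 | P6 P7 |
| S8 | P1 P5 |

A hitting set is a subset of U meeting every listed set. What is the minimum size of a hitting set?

2

Take H = {P5, P6}. Each listed block contains at least one of these, so H is a hitting set of size 2.
The blocks S5, S6 are pairwise disjoint, so any hitting set needs a separate element for each — at least 2. Hence 2 is optimal.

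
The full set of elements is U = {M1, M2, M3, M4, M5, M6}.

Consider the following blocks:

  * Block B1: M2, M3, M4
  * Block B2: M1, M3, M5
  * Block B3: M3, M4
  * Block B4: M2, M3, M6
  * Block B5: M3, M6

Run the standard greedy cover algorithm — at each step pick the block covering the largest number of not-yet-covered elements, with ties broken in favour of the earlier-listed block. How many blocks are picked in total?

Greedy: pick B1 (covers 3 new) → pick B2 (covers 2 new) → pick B4 (covers 1 new). Total picks: 3.

3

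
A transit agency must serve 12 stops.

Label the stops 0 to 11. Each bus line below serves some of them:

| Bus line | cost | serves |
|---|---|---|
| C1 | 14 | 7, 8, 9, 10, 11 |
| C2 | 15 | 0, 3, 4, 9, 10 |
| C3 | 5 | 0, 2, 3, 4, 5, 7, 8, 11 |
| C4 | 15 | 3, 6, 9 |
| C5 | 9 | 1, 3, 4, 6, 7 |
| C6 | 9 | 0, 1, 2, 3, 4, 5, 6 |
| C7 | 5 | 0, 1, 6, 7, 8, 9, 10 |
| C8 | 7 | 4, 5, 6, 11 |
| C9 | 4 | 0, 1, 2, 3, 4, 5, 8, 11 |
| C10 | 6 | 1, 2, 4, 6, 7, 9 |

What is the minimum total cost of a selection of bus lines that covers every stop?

C7, C9 together cover every stop (C7 ∪ C9 = {0, 1, 2, 3, 4, 5, 6, 7, 8, 9, 10, 11}); total cost 5 + 4 = 9.
No covering selection has total cost below 9.

9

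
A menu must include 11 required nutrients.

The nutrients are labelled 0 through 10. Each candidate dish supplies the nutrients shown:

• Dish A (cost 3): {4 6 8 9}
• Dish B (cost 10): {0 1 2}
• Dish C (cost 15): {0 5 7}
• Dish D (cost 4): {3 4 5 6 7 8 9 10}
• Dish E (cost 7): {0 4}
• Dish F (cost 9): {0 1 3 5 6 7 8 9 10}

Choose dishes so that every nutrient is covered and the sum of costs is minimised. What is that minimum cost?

B, D together cover every nutrient (B ∪ D = {0, 1, 2, 3, 4, 5, 6, 7, 8, 9, 10}); total cost 10 + 4 = 14.
No covering selection has total cost below 14.

14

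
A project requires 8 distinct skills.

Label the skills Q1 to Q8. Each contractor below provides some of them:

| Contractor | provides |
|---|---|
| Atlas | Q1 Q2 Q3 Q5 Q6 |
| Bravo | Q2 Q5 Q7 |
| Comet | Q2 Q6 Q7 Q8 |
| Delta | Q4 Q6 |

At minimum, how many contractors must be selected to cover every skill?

3

Take {Atlas, Comet, Delta}. Their union is {Q1, Q2, Q3, Q4, Q5, Q6, Q7, Q8}, which is all 8 skills.
Only Atlas contains Q1, so Atlas is forced; the remaining 3 skills need at least 2 more contractors (each remaining contractor adds at most 2) — so at least 3 contractors are needed, and 3 is optimal.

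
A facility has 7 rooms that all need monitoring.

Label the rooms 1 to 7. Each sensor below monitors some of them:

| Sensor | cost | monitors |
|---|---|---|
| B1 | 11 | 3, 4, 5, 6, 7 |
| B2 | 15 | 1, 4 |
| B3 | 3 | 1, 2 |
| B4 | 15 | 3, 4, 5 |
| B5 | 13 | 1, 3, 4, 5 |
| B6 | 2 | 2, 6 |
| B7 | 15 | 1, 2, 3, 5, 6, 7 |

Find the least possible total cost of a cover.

B1, B3 together cover every room (B1 ∪ B3 = {1, 2, 3, 4, 5, 6, 7}); total cost 11 + 3 = 14.
The greedy pick B6, B1, B3 costs 16; no covering selection beats 14.

14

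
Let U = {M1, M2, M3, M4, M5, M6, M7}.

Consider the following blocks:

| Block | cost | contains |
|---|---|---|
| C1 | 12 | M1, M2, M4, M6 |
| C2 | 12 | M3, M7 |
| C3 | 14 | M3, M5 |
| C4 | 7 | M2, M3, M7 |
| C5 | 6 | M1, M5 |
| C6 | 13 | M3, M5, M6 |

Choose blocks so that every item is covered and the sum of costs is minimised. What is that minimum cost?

25

C1, C4, C5 together cover every item (C1 ∪ C4 ∪ C5 = {M1, M2, M3, M4, M5, M6, M7}); total cost 12 + 7 + 6 = 25.
No covering selection has total cost below 25.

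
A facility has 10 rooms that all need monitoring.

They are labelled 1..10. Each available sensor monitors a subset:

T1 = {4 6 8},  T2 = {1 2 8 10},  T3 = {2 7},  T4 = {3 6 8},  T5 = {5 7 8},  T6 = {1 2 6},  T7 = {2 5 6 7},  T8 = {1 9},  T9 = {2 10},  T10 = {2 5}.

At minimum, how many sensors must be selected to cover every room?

5

Take {T1, T2, T4, T7, T8}. Their union is {1, 2, 3, 4, 5, 6, 7, 8, 9, 10}, which is all 10 rooms.
No 4 of the 10 sensors cover everything (all 210 combinations miss at least one room), so 5 is optimal.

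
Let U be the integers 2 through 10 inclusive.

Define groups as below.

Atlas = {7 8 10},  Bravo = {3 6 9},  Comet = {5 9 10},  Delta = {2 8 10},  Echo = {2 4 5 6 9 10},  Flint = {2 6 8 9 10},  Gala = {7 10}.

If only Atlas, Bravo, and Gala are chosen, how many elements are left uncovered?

Union of Atlas, Bravo, Gala = {3, 6, 7, 8, 9, 10}.
Not covered: 2, 4, 5 — 3 elements.

3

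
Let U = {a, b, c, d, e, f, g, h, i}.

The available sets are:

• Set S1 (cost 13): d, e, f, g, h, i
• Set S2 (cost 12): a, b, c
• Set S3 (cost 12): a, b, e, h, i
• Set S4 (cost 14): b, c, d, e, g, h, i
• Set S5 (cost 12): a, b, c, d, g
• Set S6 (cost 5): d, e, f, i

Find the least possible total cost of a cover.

S1, S5 together cover every item (S1 ∪ S5 = {a, b, c, d, e, f, g, h, i}); total cost 13 + 12 = 25.
The greedy pick S6, S5, S3 costs 29; no covering selection beats 25.

25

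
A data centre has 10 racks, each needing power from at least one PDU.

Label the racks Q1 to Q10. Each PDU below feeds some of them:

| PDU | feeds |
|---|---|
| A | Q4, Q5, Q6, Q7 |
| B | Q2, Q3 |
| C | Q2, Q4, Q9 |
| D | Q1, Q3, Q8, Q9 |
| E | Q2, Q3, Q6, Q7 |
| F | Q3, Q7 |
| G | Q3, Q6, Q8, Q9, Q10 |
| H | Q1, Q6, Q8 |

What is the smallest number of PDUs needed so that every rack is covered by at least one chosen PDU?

Take {A, B, G, H}. Their union is {Q1, Q2, Q3, Q4, Q5, Q6, Q7, Q8, Q9, Q10}, which is all 10 racks.
No 3 of the 8 PDUs cover everything (all 56 combinations miss at least one rack), so 4 is optimal.

4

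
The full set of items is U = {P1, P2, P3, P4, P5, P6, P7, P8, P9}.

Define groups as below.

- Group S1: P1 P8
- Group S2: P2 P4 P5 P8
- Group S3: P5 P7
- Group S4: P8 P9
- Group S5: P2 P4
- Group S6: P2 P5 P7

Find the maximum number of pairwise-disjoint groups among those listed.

S1, S3, S5 are pairwise disjoint (S1={P1,P8}; S3={P5,P7}; S5={P2,P4}).
Every remaining group overlaps one of these, and no 4 of the listed groups are pairwise disjoint, so 3 is the maximum.

3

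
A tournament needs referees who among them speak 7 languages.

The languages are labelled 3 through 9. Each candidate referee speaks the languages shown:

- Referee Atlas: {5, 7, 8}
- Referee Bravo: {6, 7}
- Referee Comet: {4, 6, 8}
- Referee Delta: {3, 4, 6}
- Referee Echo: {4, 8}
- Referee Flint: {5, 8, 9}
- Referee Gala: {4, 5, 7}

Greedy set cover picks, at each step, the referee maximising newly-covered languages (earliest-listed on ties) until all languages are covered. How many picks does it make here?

Greedy: pick Atlas (covers 3 new) → pick Delta (covers 3 new) → pick Flint (covers 1 new). Total picks: 3.

3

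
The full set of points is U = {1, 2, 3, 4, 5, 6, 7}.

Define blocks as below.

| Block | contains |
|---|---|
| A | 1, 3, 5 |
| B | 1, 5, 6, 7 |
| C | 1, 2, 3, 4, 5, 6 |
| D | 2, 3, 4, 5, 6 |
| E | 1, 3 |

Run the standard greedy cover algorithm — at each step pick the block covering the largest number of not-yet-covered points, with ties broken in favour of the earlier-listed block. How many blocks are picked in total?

2

Greedy: pick C (covers 6 new) → pick B (covers 1 new). Total picks: 2.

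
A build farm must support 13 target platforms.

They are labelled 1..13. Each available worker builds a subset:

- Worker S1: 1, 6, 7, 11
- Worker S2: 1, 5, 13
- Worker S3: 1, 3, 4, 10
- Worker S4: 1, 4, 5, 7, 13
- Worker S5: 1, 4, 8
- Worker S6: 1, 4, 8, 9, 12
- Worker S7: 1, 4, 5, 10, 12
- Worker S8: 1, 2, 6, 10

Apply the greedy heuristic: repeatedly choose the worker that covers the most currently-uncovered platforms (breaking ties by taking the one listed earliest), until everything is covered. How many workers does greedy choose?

Greedy: pick S4 (covers 5 new) → pick S6 (covers 3 new) → pick S8 (covers 3 new) → pick S1 (covers 1 new) → pick S3 (covers 1 new). Total picks: 5.

5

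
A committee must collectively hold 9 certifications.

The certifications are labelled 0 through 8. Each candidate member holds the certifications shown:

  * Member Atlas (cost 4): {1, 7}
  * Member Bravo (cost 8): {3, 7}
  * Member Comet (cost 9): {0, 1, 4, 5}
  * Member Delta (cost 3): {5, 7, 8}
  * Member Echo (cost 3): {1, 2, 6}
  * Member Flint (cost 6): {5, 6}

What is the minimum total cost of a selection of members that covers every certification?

Bravo, Comet, Delta, Echo together cover every certification (Bravo ∪ Comet ∪ Delta ∪ Echo = {0, 1, 2, 3, 4, 5, 6, 7, 8}); total cost 8 + 9 + 3 + 3 = 23.
No covering selection has total cost below 23.

23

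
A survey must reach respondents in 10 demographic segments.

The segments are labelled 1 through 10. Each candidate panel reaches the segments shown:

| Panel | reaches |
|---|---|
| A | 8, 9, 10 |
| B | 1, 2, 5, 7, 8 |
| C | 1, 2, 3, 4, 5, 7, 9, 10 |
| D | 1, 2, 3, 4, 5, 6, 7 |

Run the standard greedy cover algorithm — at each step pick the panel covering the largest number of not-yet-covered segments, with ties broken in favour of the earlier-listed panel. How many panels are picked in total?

3

Greedy: pick C (covers 8 new) → pick A (covers 1 new) → pick D (covers 1 new). Total picks: 3.
(The true minimum cover uses only 2 panels, so greedy is not optimal here.)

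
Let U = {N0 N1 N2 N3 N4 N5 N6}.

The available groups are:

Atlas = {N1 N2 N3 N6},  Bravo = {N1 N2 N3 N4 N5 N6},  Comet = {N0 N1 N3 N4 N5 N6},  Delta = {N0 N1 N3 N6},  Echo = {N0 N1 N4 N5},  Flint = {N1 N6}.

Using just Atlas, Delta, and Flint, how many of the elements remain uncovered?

2

Union of Atlas, Delta, Flint = {N0, N1, N2, N3, N6}.
Not covered: N4, N5 — 2 elements.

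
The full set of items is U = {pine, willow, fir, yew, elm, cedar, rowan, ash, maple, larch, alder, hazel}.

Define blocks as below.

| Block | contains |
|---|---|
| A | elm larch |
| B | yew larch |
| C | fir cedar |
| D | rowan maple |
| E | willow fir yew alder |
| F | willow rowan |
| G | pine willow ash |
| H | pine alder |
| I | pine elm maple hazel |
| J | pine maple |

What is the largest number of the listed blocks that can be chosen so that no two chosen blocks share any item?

4

A, C, F, H are pairwise disjoint (A={elm,larch}; C={fir,cedar}; F={willow,rowan}; H={pine,alder}).
Every remaining block overlaps one of these, and no 5 of the listed blocks are pairwise disjoint, so 4 is the maximum.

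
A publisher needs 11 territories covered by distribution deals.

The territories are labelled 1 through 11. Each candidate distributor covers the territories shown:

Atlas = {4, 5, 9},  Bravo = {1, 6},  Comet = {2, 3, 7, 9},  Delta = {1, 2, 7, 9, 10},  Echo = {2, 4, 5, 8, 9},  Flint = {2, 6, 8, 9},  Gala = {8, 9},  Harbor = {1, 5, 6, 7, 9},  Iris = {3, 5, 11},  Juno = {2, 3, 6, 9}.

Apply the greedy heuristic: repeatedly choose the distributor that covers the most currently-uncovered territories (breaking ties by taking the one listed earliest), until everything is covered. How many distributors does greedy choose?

Greedy: pick Delta (covers 5 new) → pick Echo (covers 3 new) → pick Iris (covers 2 new) → pick Bravo (covers 1 new). Total picks: 4.

4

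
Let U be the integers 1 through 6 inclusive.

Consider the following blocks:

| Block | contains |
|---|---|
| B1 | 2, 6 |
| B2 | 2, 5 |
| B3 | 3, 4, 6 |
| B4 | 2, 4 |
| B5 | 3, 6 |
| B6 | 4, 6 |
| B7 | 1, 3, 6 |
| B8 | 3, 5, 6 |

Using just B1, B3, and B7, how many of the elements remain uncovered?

1

Union of B1, B3, B7 = {1, 2, 3, 4, 6}.
Not covered: 5 — 1 element.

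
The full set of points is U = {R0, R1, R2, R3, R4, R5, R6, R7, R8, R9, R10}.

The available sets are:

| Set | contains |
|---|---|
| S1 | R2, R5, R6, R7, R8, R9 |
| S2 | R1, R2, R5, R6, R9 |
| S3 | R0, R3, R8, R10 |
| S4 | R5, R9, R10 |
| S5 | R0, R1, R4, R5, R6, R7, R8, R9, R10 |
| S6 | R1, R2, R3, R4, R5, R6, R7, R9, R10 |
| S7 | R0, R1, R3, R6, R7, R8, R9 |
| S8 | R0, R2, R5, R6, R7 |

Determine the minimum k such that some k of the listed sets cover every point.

S6 and S7 together: S6 ∪ S7 = {R0, R1, R2, R3, R4, R5, R6, R7, R8, R9, R10} — every point is covered.
No single set has all 11 points (the largest, S5, has 9), so 2 is optimal.

2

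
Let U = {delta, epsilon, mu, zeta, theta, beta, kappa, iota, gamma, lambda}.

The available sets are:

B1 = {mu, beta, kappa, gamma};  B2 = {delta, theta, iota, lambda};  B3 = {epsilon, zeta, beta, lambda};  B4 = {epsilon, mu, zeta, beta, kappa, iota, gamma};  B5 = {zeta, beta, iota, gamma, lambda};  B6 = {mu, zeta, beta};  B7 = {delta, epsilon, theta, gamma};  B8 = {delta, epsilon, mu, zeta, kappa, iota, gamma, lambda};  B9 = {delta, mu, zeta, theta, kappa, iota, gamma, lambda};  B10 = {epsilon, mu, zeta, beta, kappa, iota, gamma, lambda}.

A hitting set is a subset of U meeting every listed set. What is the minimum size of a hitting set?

2

Take H = {delta, beta}. Each listed set contains at least one of these, so H is a hitting set of size 2.
The sets B2, B6 are pairwise disjoint, so any hitting set needs a separate element for each — at least 2. Hence 2 is optimal.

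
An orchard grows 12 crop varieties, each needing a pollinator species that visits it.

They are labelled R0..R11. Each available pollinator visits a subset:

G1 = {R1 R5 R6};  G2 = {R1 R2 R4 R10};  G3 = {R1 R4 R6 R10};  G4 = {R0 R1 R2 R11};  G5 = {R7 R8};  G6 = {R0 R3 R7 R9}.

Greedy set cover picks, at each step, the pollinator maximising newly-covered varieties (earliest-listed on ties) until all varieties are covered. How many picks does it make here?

Greedy: pick G2 (covers 4 new) → pick G6 (covers 4 new) → pick G1 (covers 2 new) → pick G4 (covers 1 new) → pick G5 (covers 1 new). Total picks: 5.

5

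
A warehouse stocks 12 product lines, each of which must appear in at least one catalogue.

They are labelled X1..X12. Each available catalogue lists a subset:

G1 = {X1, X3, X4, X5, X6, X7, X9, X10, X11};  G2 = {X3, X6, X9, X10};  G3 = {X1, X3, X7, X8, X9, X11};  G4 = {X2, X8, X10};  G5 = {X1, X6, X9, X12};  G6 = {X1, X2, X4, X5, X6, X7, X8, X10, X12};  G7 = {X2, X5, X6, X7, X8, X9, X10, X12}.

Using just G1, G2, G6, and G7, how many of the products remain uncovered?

0

Union of G1, G2, G6, G7 = {X1, X2, X3, X4, X5, X6, X7, X8, X9, X10, X11, X12} — that's every product, so 0 are uncovered.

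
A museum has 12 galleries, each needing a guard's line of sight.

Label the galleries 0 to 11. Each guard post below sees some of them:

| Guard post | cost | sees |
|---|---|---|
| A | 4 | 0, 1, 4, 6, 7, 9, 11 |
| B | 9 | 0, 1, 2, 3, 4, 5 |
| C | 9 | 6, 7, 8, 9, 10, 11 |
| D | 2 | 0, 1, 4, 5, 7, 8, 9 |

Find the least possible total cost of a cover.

18

B, C together cover every gallery (B ∪ C = {0, 1, 2, 3, 4, 5, 6, 7, 8, 9, 10, 11}); total cost 9 + 9 = 18.
The greedy pick D, A, B, C costs 24; no covering selection beats 18.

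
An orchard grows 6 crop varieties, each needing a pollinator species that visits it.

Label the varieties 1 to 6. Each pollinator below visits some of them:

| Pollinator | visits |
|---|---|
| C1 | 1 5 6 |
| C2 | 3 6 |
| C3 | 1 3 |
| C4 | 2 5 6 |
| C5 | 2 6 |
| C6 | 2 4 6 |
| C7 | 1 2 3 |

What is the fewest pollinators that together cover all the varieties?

C4 and C6 and C7 together: C4 ∪ C6 ∪ C7 = {1, 2, 3, 4, 5, 6} — every variety is covered.
Only C6 contains 4, so C6 is forced; the remaining 3 varieties need at least 2 more pollinators (each remaining pollinator adds at most 2) — so at least 3 pollinators are needed, and 3 is optimal.

3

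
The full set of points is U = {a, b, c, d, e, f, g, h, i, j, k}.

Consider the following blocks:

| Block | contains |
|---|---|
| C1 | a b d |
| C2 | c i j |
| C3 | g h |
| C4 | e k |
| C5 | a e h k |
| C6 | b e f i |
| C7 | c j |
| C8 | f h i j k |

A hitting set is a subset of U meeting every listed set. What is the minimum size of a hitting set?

T = {b, c, h, k} meets every block (each contains at least one member of T), and |T| = 4.
The blocks C1, C2, C3, C4 are pairwise disjoint, so any hitting set needs a separate point for each — at least 4. Hence 4 is optimal.

4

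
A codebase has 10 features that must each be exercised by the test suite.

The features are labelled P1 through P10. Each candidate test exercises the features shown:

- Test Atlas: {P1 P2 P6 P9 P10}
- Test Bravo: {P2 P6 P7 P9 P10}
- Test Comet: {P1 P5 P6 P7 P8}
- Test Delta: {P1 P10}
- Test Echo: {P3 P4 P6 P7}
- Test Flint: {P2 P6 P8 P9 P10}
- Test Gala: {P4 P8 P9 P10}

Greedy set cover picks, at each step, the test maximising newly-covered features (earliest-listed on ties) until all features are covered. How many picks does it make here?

Greedy: pick Atlas (covers 5 new) → pick Comet (covers 3 new) → pick Echo (covers 2 new). Total picks: 3.

3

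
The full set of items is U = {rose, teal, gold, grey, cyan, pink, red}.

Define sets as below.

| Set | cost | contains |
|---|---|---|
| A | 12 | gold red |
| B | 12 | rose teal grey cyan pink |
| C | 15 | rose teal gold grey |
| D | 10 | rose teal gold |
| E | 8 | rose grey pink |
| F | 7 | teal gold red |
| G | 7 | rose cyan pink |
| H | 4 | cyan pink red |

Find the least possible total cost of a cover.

19

B, F together cover every item (B ∪ F = {rose, teal, gold, grey, cyan, pink, red}); total cost 12 + 7 = 19.
The greedy pick H, D, E costs 22; no covering selection beats 19.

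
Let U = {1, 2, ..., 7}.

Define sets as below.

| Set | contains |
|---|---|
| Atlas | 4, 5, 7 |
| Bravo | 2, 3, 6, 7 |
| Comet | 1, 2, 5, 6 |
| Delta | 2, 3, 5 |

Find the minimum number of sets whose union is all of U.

Take {Atlas, Bravo, Comet}. Their union is {1, 2, 3, 4, 5, 6, 7}, which is all 7 points.
Only Comet contains 1, so Comet is forced; the remaining 3 points need at least 2 more sets (each remaining set adds at most 2) — so at least 3 sets are needed, and 3 is optimal.

3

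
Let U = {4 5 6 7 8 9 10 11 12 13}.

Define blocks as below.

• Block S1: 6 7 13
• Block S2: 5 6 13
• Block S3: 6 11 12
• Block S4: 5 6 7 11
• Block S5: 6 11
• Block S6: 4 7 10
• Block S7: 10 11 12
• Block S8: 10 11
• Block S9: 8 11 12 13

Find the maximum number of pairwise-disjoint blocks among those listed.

2

S6, S9 are pairwise disjoint (S6={4,7,10}; S9={8,11,12,13}).
Every remaining block overlaps one of these, and no 3 of the listed blocks are pairwise disjoint, so 2 is the maximum.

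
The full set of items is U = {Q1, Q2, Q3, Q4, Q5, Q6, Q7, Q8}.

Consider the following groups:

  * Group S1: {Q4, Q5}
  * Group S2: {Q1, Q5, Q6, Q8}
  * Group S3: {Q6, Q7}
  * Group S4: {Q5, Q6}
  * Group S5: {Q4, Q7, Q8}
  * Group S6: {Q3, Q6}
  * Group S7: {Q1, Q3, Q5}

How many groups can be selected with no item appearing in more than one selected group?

2

S4, S5 are pairwise disjoint (S4={Q5,Q6}; S5={Q4,Q7,Q8}).
Every remaining group overlaps one of these, and no 3 of the listed groups are pairwise disjoint, so 2 is the maximum.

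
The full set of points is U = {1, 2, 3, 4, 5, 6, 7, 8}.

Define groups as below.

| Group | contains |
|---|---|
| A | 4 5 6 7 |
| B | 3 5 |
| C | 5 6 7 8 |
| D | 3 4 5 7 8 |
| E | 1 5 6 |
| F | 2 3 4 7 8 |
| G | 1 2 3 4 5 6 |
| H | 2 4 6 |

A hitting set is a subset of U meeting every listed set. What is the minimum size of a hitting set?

2

Take T = {3, 6}. Each listed group contains at least one of these, so T is a hitting set of size 2.
The groups B, H are pairwise disjoint, so any hitting set needs a separate point for each — at least 2. Hence 2 is optimal.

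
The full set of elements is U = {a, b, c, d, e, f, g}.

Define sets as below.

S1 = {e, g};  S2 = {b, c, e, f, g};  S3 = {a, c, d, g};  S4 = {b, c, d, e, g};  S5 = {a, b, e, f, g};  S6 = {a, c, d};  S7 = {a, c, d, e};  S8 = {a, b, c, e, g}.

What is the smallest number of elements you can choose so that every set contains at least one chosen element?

2

H = {a, e} meets every set (each contains at least one member of H), and |H| = 2.
The sets S1, S6 are pairwise disjoint, so any hitting set needs a separate element for each — at least 2. Hence 2 is optimal.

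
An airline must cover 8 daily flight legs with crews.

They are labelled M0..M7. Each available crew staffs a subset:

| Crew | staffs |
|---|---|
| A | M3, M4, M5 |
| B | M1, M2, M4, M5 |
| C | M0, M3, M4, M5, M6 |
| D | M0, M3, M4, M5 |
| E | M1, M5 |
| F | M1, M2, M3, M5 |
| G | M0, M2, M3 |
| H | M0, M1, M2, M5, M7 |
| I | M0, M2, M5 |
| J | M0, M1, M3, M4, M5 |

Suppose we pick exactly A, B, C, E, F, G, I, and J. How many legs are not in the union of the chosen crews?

Union of A, B, C, E, F, G, I, J = {M0, M1, M2, M3, M4, M5, M6}.
Not covered: M7 — 1 leg.

1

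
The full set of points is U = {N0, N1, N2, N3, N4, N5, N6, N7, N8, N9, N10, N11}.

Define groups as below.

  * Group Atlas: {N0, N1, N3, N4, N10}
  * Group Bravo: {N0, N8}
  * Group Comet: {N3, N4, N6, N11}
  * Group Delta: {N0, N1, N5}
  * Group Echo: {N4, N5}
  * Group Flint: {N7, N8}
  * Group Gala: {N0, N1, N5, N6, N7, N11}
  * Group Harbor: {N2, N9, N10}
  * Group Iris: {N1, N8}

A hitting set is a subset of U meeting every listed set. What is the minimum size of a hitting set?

Take H = {N0, N4, N8, N9}. Each listed group contains at least one of these, so H is a hitting set of size 4.
The groups Comet, Delta, Flint, Harbor are pairwise disjoint, so any hitting set needs a separate point for each — at least 4. Hence 4 is optimal.

4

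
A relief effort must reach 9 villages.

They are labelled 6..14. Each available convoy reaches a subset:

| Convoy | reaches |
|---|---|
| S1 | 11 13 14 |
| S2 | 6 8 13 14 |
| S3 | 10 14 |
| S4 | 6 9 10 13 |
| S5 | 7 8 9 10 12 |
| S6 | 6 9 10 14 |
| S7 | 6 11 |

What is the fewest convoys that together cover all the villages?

3

S1 and S5 and S6 together: S1 ∪ S5 ∪ S6 = {6, 7, 8, 9, 10, 11, 12, 13, 14} — every village is covered.
Only S5 contains 7, so S5 is forced; the remaining 4 villages need at least 2 more convoys (each remaining convoy adds at most 3) — so at least 3 convoys are needed, and 3 is optimal.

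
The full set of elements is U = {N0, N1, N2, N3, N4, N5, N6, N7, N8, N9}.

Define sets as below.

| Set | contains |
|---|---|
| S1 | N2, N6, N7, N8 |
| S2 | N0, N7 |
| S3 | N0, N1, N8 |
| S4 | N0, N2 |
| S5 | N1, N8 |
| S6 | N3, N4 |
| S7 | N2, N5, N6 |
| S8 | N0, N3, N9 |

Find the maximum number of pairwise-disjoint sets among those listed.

S2, S5, S6, S7 are pairwise disjoint (S2={N0,N7}; S5={N1,N8}; S6={N3,N4}; S7={N2,N5,N6}).
Every remaining set overlaps one of these, and no 5 of the listed sets are pairwise disjoint, so 4 is the maximum.

4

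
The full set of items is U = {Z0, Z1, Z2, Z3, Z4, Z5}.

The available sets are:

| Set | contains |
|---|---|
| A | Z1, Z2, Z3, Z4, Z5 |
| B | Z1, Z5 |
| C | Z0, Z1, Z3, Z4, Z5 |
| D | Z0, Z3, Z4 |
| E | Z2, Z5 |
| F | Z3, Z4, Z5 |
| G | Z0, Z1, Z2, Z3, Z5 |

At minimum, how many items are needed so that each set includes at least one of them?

H = {Z0, Z5} meets every set (each contains at least one member of H), and |H| = 2.
The sets B, D are pairwise disjoint, so any hitting set needs a separate item for each — at least 2. Hence 2 is optimal.

2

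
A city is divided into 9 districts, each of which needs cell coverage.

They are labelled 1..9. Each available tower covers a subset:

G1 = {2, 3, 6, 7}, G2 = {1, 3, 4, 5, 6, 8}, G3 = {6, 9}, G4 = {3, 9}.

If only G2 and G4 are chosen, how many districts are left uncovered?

Union of G2, G4 = {1, 3, 4, 5, 6, 8, 9}.
Not covered: 2, 7 — 2 districts.

2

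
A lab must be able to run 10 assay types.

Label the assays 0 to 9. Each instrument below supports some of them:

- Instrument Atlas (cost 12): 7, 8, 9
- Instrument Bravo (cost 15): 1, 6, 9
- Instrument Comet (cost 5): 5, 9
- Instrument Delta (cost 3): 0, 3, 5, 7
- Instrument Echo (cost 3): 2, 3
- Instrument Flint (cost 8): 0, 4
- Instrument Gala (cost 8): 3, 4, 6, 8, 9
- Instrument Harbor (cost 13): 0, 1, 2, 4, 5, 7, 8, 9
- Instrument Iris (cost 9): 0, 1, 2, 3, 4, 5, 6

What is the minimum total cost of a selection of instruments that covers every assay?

20

Delta, Gala, Iris together cover every assay (Delta ∪ Gala ∪ Iris = {0, 1, 2, 3, 4, 5, 6, 7, 8, 9}); total cost 3 + 8 + 9 = 20.
The greedy pick Delta, Gala, Echo, Iris costs 23; no covering selection beats 20.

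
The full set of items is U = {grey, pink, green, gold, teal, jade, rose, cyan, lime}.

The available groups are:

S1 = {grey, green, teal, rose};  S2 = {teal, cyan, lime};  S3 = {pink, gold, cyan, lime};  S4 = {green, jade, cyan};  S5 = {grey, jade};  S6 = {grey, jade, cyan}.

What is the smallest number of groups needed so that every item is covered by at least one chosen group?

3

Take {S1, S3, S5}. Their union is {grey, pink, green, gold, teal, jade, rose, cyan, lime}, which is all 9 items.
Each group has at most 4 items, and 2·4 = 8 < 9 — so at least 3 groups are needed, and 3 is optimal.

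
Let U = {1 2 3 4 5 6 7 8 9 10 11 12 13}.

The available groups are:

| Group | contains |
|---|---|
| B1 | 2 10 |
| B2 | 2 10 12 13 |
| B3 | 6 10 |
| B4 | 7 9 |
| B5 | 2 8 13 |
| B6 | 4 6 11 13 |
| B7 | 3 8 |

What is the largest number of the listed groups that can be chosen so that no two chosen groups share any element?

B1, B4, B6, B7 are pairwise disjoint (B1={2,10}; B4={7,9}; B6={4,6,11,13}; B7={3,8}).
Every remaining group overlaps one of these, and no 5 of the listed groups are pairwise disjoint, so 4 is the maximum.

4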